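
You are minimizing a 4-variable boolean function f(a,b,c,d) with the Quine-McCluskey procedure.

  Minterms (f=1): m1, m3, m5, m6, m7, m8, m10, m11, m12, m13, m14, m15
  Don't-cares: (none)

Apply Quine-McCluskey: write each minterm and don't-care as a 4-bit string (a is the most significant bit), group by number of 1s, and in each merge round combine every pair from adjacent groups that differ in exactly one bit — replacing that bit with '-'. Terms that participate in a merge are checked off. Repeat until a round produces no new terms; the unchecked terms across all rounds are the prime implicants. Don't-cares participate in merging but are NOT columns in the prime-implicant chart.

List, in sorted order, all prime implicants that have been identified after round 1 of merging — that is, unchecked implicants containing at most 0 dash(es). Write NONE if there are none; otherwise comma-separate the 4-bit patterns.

NONE

Round 0: 0001✓ 0011✓ 0101✓ 0110✓ 0111✓ 1000✓ 1010✓ 1011✓ 1100✓ 1101✓ 1110✓ 1111✓
Round 1: -011✓ -101✓ -110✓ -111✓ 0-01✓ 0-11✓ 00-1✓ 01-1✓ 011-✓ 1-00✓ 1-10✓ 1-11✓ 10-0✓ 101-✓ 11-0✓ 11-1✓ 110-✓ 111-✓
Round 2: --11 -1-1 -11- 0--1 1--0 1-1- 11--
PIs = {--11, -1-1, -11-, 0--1, 1--0, 1-1-, 11--}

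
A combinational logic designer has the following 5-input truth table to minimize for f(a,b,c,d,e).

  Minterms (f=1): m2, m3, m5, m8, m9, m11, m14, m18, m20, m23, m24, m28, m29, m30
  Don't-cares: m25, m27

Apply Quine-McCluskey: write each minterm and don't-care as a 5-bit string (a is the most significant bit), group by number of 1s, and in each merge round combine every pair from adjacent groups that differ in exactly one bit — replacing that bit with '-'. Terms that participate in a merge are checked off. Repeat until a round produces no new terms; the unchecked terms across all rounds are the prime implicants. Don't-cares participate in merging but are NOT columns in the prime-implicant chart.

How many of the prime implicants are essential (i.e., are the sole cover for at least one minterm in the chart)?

7

Round 0: 00010✓ 00011✓ 00101 01000✓ 01001✓ 01011✓ 01110✓ 10010✓ 10100✓ 10111 11000✓ 11001✓ 11011✓ 11100✓ 11101✓ 11110✓
Round 1: -0010 -1000✓ -1001✓ -1011✓ -1110 0-011 0001- 010-1✓ 0100-✓ 1-100 11-00✓ 11-01✓ 110-1✓ 1100-✓ 111-0 1110-✓
Round 2: -10-1 -100- 11-0-
PIs = {-0010, -10-1, -100-, -1110, 0-011, 0001-, 00101, 1-100, 10111, 11-0-, 111-0}
Coverage chart:
  m2: -0010,0001-
  m3: 0-011,0001-
  m5: 00101 ←essential
  m8: -100- ←essential
  m9: -10-1,-100-
  m11: -10-1,0-011
  m14: -1110 ←essential
  m18: -0010 ←essential
  m20: 1-100 ←essential
  m23: 10111 ←essential
  m24: -100-,11-0-
  m28: 1-100,11-0-,111-0
  m29: 11-0- ←essential
  m30: -1110,111-0
Essential: -0010, -100-, -1110, 00101, 1-100, 10111, 11-0-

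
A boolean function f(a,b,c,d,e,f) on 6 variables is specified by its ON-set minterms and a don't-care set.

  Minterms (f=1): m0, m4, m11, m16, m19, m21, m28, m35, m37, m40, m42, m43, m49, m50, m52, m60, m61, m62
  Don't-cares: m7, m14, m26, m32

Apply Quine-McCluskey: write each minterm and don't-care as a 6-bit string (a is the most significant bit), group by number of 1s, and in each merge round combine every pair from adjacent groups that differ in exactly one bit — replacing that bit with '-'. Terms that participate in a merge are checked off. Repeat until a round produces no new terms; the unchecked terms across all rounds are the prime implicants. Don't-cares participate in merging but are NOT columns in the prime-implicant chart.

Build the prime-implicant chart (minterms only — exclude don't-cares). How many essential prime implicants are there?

13

[col 0] 000000*, 000100*, 000111, 001011*, 001110, 010000*, 010011, 010101, 011010, 011100*, 100000*, 100011*, 100101, 101000*, 101010*, 101011*, 110001, 110010, 110100*, 111100*, 111101*, 111110*
[col 1] -00000, -01011, -11100, 0-0000, 000-00, 10-000, 10-011, 1010-0, 10101-, 11-100, 1111-0, 11110-
Prime implicants: -00000, -01011, -11100, 0-0000, 000-00, 000111, 001110, 010011, 010101, 011010, 10-000, 10-011, 100101, 1010-0, 10101-, 11-100, 110001, 110010, 1111-0, 11110-
PI chart (minterm → PIs covering it):
  0 | -00000,0-0000,000-00
  4 | 000-00  (sole → essential)
  11 | -01011  (sole → essential)
  16 | 0-0000  (sole → essential)
  19 | 010011  (sole → essential)
  21 | 010101  (sole → essential)
  28 | -11100  (sole → essential)
  35 | 10-011  (sole → essential)
  37 | 100101  (sole → essential)
  40 | 10-000,1010-0
  42 | 1010-0,10101-
  43 | -01011,10-011,10101-
  49 | 110001  (sole → essential)
  50 | 110010  (sole → essential)
  52 | 11-100  (sole → essential)
  60 | -11100,11-100,1111-0,11110-
  61 | 11110-  (sole → essential)
  62 | 1111-0  (sole → essential)
Essential prime implicants: -01011, -11100, 0-0000, 000-00, 010011, 010101, 10-011, 100101, 11-100, 110001, 110010, 1111-0, 11110-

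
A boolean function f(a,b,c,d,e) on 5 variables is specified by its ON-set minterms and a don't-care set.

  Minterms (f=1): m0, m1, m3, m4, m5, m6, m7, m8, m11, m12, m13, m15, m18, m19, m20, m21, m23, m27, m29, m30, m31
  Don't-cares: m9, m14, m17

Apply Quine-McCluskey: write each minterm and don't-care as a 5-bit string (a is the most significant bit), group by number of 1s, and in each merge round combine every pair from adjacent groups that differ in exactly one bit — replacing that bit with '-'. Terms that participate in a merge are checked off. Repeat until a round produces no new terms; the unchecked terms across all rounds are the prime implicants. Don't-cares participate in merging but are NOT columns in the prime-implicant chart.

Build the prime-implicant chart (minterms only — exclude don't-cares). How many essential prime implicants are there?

7

Round 0: 00000✓ 00001✓ 00011✓ 00100✓ 00101✓ 00110✓ 00111✓ 01000✓ 01001✓ 01011✓ 01100✓ 01101✓ 01110✓ 01111✓ 10001✓ 10010✓ 10011✓ 10100✓ 10101✓ 10111✓ 11011✓ 11101✓ 11110✓ 11111✓
Round 1: -0001✓ -0011✓ -0100✓ -0101✓ -0111✓ -1011✓ -1101✓ -1110✓ -1111✓ 0-000✓ 0-001✓ 0-011✓ 0-100✓ 0-101✓ 0-110✓ 0-111✓ 00-00✓ 00-01✓ 00-11✓ 000-1✓ 0000-✓ 001-0✓ 001-1✓ 0010-✓ 0011-✓ 01-00✓ 01-01✓ 01-11✓ 010-1✓ 0100-✓ 011-0✓ 011-1✓ 0110-✓ 0111-✓ 1-011✓ 1-101✓ 1-111✓ 10-01✓ 10-11✓ 100-1✓ 1001- 101-1✓ 1010-✓ 11-11✓ 111-1✓ 1111-✓
Round 2: --011✓ --101✓ --111✓ -0-01✓ -0-11✓ -00-1✓ -01-1✓ -010- -1-11✓ -11-1✓ -111- 0--00✓ 0--01✓ 0--11✓ 0-0-1✓ 0-00-✓ 0-1-0✓ 0-1-1✓ 0-10-✓ 0-11-✓ 00--1✓ 00-0-✓ 001--✓ 01--1✓ 01-0-✓ 011--✓ 1--11✓ 1-1-1✓ 10--1✓
Round 3: ---11 --1-1 -0--1 0---1 0--0- 0-1--
PIs = {---11, --1-1, -0--1, -010-, -111-, 0---1, 0--0-, 0-1--, 1001-}
Coverage chart:
  m0: 0--0- ←essential
  m1: -0--1,0---1,0--0-
  m3: ---11,-0--1,0---1
  m4: -010-,0--0-,0-1--
  m5: --1-1,-0--1,-010-,0---1,0--0-,0-1--
  m6: 0-1-- ←essential
  m7: ---11,--1-1,-0--1,0---1,0-1--
  m8: 0--0- ←essential
  m11: ---11,0---1
  m12: 0--0-,0-1--
  m13: --1-1,0---1,0--0-,0-1--
  m15: ---11,--1-1,-111-,0---1,0-1--
  m18: 1001- ←essential
  m19: ---11,-0--1,1001-
  m20: -010- ←essential
  m21: --1-1,-0--1,-010-
  m23: ---11,--1-1,-0--1
  m27: ---11 ←essential
  m29: --1-1 ←essential
  m30: -111- ←essential
  m31: ---11,--1-1,-111-
Essential: ---11, --1-1, -010-, -111-, 0--0-, 0-1--, 1001-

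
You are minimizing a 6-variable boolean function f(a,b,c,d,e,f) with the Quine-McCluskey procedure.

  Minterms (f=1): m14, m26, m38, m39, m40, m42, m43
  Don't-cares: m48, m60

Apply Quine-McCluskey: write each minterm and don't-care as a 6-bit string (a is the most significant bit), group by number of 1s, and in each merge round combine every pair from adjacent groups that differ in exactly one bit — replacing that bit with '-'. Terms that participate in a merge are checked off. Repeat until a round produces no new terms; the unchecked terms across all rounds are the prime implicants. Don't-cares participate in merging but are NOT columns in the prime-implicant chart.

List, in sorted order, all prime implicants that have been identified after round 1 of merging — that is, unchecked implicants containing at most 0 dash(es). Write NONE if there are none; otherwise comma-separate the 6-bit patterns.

001110, 011010, 110000, 111100

[col 0] 001110, 011010, 100110*, 100111*, 101000*, 101010*, 101011*, 110000, 111100
[col 1] 10011-, 1010-0, 10101-
Prime implicants: 001110, 011010, 10011-, 1010-0, 10101-, 110000, 111100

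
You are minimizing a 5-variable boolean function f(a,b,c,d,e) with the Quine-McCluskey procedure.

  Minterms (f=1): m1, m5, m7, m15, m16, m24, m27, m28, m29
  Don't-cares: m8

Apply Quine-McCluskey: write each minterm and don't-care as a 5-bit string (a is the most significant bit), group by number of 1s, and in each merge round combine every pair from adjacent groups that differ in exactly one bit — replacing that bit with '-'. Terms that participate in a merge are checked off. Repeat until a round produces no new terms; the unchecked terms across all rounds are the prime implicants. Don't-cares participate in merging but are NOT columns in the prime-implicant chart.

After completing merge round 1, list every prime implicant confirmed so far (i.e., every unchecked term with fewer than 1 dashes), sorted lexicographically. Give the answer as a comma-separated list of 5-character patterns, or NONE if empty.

size-2^0 implicants → 00001(✓)  00101(✓)  00111(✓)  01000(✓)  01111(✓)  10000(✓)  11000(✓)  11011  11100(✓)  11101(✓)
size-2^1 implicants → -1000  0-111  00-01  001-1  1-000  11-00  1110-
Unchecked terms (primes): -1000, 0-111, 00-01, 001-1, 1-000, 11-00, 11011, 1110-

11011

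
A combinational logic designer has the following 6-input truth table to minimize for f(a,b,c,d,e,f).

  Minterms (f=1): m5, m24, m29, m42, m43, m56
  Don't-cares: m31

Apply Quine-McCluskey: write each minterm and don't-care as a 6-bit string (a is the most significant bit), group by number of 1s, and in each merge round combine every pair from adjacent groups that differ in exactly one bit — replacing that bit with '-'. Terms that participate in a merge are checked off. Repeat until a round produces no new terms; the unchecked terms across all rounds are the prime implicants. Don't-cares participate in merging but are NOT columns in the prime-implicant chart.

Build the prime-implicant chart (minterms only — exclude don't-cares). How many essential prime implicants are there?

[col 0] 000101, 011000*, 011101*, 011111*, 101010*, 101011*, 111000*
[col 1] -11000, 0111-1, 10101-
Prime implicants: -11000, 000101, 0111-1, 10101-
PI chart (minterm → PIs covering it):
  5 | 000101  (sole → essential)
  24 | -11000  (sole → essential)
  29 | 0111-1  (sole → essential)
  42 | 10101-  (sole → essential)
  43 | 10101-  (sole → essential)
  56 | -11000  (sole → essential)
Essential prime implicants: -11000, 000101, 0111-1, 10101-

4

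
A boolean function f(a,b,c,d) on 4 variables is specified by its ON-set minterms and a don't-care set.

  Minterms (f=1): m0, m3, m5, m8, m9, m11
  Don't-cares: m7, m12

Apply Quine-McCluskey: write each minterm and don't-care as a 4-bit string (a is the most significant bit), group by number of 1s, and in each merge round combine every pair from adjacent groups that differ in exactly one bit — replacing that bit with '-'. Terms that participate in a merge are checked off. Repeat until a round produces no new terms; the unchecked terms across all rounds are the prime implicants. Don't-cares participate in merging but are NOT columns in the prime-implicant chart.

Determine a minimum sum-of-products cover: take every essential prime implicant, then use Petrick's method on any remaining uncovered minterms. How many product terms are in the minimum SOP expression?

4

size-2^0 implicants → 0000(✓)  0011(✓)  0101(✓)  0111(✓)  1000(✓)  1001(✓)  1011(✓)  1100(✓)
size-2^1 implicants → -000  -011  0-11  01-1  1-00  10-1  100-
Unchecked terms (primes): -000, -011, 0-11, 01-1, 1-00, 10-1, 100-
Minterm coverage:
  m0 ⊆ -000 [E]
  m3 ⊆ -011,0-11
  m5 ⊆ 01-1 [E]
  m8 ⊆ -000,1-00,100-
  m9 ⊆ 10-1,100-
  m11 ⊆ -011,10-1
E = {-000, 01-1}
Petrick residual → -011, 10-1
Cover = b'c'd' + b'cd + a'bd + ab'd  |cover|=4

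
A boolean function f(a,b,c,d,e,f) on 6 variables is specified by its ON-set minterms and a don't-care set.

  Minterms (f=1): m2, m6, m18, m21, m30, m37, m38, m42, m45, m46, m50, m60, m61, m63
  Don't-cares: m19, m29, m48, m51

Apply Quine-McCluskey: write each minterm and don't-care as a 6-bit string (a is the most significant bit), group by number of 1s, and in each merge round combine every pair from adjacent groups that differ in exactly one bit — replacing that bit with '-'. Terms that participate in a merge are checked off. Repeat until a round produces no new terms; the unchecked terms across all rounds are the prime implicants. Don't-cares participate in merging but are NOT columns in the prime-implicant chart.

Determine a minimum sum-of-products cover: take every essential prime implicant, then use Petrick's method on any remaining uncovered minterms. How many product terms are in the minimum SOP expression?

[col 0] 000010*, 000110*, 010010*, 010011*, 010101*, 011101*, 011110, 100101*, 100110*, 101010*, 101101*, 101110*, 110000*, 110010*, 110011*, 111100*, 111101*, 111111*
[col 1] -00110, -10010*, -10011*, -11101, 0-0010, 000-10, 01-101, 01001-*, 1-1101, 10-101, 10-110, 101-10, 1100-0, 11001-*, 1111-1, 11110-
[col 2] -1001-
Prime implicants: -00110, -1001-, -11101, 0-0010, 000-10, 01-101, 011110, 1-1101, 10-101, 10-110, 101-10, 1100-0, 1111-1, 11110-
PI chart (minterm → PIs covering it):
  2 | 0-0010,000-10
  6 | -00110,000-10
  18 | -1001-,0-0010
  21 | 01-101  (sole → essential)
  30 | 011110  (sole → essential)
  37 | 10-101  (sole → essential)
  38 | -00110,10-110
  42 | 101-10  (sole → essential)
  45 | 1-1101,10-101
  46 | 10-110,101-10
  50 | -1001-,1100-0
  60 | 11110-  (sole → essential)
  61 | -11101,1-1101,1111-1,11110-
  63 | 1111-1  (sole → essential)
Essential prime implicants: 01-101, 011110, 10-101, 101-10, 1111-1, 11110-
Petrick residual → -00110, -1001-, 0-0010
Minimum SOP uses 9 PIs: b'c'def' + bc'd'e + a'c'd'ef' + a'bde'f + a'bcdef' + ab'de'f + ab'cef' + abcdf + abcde'

9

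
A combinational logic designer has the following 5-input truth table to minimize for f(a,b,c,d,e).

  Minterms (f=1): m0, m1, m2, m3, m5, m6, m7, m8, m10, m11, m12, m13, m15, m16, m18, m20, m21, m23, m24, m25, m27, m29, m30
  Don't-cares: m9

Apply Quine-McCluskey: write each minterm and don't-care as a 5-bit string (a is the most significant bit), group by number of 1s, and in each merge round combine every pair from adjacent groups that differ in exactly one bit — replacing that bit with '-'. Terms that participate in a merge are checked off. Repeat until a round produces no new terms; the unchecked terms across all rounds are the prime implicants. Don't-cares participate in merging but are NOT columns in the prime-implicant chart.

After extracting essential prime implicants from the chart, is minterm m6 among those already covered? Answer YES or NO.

YES

[col 0] 00000*, 00001*, 00010*, 00011*, 00101*, 00110*, 00111*, 01000*, 01001*, 01010*, 01011*, 01100*, 01101*, 01111*, 10000*, 10010*, 10100*, 10101*, 10111*, 11000*, 11001*, 11011*, 11101*, 11110
[col 1] -0000*, -0010*, -0101*, -0111*, -1000*, -1001*, -1011*, -1101*, 0-000*, 0-001*, 0-010*, 0-011*, 0-101*, 0-111*, 00-01*, 00-10*, 00-11*, 000-0*, 000-1*, 0000-*, 0001-*, 001-1*, 0011-*, 01-00*, 01-01*, 01-11*, 010-0*, 010-1*, 0100-*, 0101-*, 011-1*, 0110-*, 1-000*, 1-101*, 10-00, 100-0*, 101-1*, 1010-, 11-01*, 110-1*, 1100-*
[col 2] --000, --101, -00-0, -01-1, -1-01, -10-1, -100-, 0--01*, 0--11*, 0-0-0*, 0-0-1*, 0-00-*, 0-01-*, 0-1-1*, 00--1*, 00-1-, 000--*, 01--1*, 01-0-, 010--*
[col 3] 0---1, 0-0--
Prime implicants: --000, --101, -00-0, -01-1, -1-01, -10-1, -100-, 0---1, 0-0--, 00-1-, 01-0-, 10-00, 1010-, 11110
PI chart (minterm → PIs covering it):
  0 | --000,-00-0,0-0--
  1 | 0---1,0-0--
  2 | -00-0,0-0--,00-1-
  3 | 0---1,0-0--,00-1-
  5 | --101,-01-1,0---1
  6 | 00-1-  (sole → essential)
  7 | -01-1,0---1,00-1-
  8 | --000,-100-,0-0--,01-0-
  10 | 0-0--  (sole → essential)
  11 | -10-1,0---1,0-0--
  12 | 01-0-  (sole → essential)
  13 | --101,-1-01,0---1,01-0-
  15 | 0---1  (sole → essential)
  16 | --000,-00-0,10-00
  18 | -00-0  (sole → essential)
  20 | 10-00,1010-
  21 | --101,-01-1,1010-
  23 | -01-1  (sole → essential)
  24 | --000,-100-
  25 | -1-01,-10-1,-100-
  27 | -10-1  (sole → essential)
  29 | --101,-1-01
  30 | 11110  (sole → essential)
Essential prime implicants: -00-0, -01-1, -10-1, 0---1, 0-0--, 00-1-, 01-0-, 11110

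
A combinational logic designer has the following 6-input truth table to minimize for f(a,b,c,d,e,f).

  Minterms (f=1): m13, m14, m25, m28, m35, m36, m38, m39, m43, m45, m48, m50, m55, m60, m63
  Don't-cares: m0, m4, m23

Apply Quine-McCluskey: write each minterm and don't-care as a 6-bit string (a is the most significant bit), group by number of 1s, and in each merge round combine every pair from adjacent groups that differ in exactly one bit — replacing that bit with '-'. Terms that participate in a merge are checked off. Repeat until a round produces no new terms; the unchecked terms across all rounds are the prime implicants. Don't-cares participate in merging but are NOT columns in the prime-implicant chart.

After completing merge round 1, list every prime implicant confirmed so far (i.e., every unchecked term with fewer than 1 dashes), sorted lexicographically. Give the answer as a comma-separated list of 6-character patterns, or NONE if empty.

001110, 011001

size-2^0 implicants → 000000(✓)  000100(✓)  001101(✓)  001110  010111(✓)  011001  011100(✓)  100011(✓)  100100(✓)  100110(✓)  100111(✓)  101011(✓)  101101(✓)  110000(✓)  110010(✓)  110111(✓)  111100(✓)  111111(✓)
size-2^1 implicants → -00100  -01101  -10111  -11100  000-00  1-0111  10-011  100-11  1001-0  10011-  11-111  1100-0
Unchecked terms (primes): -00100, -01101, -10111, -11100, 000-00, 001110, 011001, 1-0111, 10-011, 100-11, 1001-0, 10011-, 11-111, 1100-0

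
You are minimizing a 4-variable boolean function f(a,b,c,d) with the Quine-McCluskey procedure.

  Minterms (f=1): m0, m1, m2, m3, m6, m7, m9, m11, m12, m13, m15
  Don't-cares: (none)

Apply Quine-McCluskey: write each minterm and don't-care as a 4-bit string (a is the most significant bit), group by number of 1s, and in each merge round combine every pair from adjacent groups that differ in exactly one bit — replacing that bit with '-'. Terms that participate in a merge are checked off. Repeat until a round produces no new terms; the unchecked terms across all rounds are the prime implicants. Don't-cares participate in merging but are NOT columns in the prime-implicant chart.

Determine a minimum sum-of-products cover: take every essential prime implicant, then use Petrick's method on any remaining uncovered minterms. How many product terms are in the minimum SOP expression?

Round 0: 0000✓ 0001✓ 0010✓ 0011✓ 0110✓ 0111✓ 1001✓ 1011✓ 1100✓ 1101✓ 1111✓
Round 1: -001✓ -011✓ -111✓ 0-10✓ 0-11✓ 00-0✓ 00-1✓ 000-✓ 001-✓ 011-✓ 1-01✓ 1-11✓ 10-1✓ 11-1✓ 110-
Round 2: --11 -0-1 0-1- 00-- 1--1
PIs = {--11, -0-1, 0-1-, 00--, 1--1, 110-}
Coverage chart:
  m0: 00-- ←essential
  m1: -0-1,00--
  m2: 0-1-,00--
  m3: --11,-0-1,0-1-,00--
  m6: 0-1- ←essential
  m7: --11,0-1-
  m9: -0-1,1--1
  m11: --11,-0-1,1--1
  m12: 110- ←essential
  m13: 1--1,110-
  m15: --11,1--1
Essential: 0-1-, 00--, 110-
Petrick residual → 1--1
Min cover (4 terms): a'c + a'b' + ad + abc'

4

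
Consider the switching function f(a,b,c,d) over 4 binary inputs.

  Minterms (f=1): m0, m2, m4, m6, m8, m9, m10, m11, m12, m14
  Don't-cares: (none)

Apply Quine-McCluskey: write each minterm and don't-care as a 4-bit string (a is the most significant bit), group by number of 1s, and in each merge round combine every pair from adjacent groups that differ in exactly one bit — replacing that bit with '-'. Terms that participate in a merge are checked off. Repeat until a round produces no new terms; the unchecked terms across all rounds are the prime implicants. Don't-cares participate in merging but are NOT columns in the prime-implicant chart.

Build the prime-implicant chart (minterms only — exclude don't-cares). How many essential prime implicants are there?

2

Round 0: 0000✓ 0010✓ 0100✓ 0110✓ 1000✓ 1001✓ 1010✓ 1011✓ 1100✓ 1110✓
Round 1: -000✓ -010✓ -100✓ -110✓ 0-00✓ 0-10✓ 00-0✓ 01-0✓ 1-00✓ 1-10✓ 10-0✓ 10-1✓ 100-✓ 101-✓ 11-0✓
Round 2: --00✓ --10✓ -0-0✓ -1-0✓ 0--0✓ 1--0✓ 10--
Round 3: ---0
PIs = {---0, 10--}
Coverage chart:
  m0: ---0 ←essential
  m2: ---0 ←essential
  m4: ---0 ←essential
  m6: ---0 ←essential
  m8: ---0,10--
  m9: 10-- ←essential
  m10: ---0,10--
  m11: 10-- ←essential
  m12: ---0 ←essential
  m14: ---0 ←essential
Essential: ---0, 10--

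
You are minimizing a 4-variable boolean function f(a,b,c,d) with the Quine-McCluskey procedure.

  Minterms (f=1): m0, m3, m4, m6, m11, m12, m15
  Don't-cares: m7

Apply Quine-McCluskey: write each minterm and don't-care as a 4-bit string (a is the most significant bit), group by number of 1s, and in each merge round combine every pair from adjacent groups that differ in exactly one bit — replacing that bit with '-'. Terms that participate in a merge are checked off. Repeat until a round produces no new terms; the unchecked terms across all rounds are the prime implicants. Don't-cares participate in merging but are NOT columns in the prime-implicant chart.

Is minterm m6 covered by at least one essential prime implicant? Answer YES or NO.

NO

Round 0: 0000✓ 0011✓ 0100✓ 0110✓ 0111✓ 1011✓ 1100✓ 1111✓
Round 1: -011✓ -100 -111✓ 0-00 0-11✓ 01-0 011- 1-11✓
Round 2: --11
PIs = {--11, -100, 0-00, 01-0, 011-}
Coverage chart:
  m0: 0-00 ←essential
  m3: --11 ←essential
  m4: -100,0-00,01-0
  m6: 01-0,011-
  m11: --11 ←essential
  m12: -100 ←essential
  m15: --11 ←essential
Essential: --11, -100, 0-00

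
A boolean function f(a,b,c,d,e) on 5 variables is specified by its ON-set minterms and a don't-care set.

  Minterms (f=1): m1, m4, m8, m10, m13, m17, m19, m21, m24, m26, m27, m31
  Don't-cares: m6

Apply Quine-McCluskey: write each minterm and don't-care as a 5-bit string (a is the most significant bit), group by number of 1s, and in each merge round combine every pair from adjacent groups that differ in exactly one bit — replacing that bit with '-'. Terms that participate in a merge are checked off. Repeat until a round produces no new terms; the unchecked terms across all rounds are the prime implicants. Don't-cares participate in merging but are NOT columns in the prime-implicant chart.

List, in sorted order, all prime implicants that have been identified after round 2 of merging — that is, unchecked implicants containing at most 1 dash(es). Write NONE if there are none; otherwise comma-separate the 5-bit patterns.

[col 0] 00001*, 00100*, 00110*, 01000*, 01010*, 01101, 10001*, 10011*, 10101*, 11000*, 11010*, 11011*, 11111*
[col 1] -0001, -1000*, -1010*, 001-0, 010-0*, 1-011, 10-01, 100-1, 11-11, 110-0*, 1101-
[col 2] -10-0
Prime implicants: -0001, -10-0, 001-0, 01101, 1-011, 10-01, 100-1, 11-11, 1101-

-0001, 001-0, 01101, 1-011, 10-01, 100-1, 11-11, 1101-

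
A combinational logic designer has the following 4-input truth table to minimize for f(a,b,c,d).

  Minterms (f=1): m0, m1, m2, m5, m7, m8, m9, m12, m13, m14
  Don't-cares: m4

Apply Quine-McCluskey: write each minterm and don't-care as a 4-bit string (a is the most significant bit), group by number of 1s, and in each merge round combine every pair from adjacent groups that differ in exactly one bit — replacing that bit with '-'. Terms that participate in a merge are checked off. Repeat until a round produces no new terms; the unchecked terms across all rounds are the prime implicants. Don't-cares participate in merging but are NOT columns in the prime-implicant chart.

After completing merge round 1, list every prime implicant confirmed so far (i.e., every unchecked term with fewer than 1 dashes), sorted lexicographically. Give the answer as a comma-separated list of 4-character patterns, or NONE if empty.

Round 0: 0000✓ 0001✓ 0010✓ 0100✓ 0101✓ 0111✓ 1000✓ 1001✓ 1100✓ 1101✓ 1110✓
Round 1: -000✓ -001✓ -100✓ -101✓ 0-00✓ 0-01✓ 00-0 000-✓ 01-1 010-✓ 1-00✓ 1-01✓ 100-✓ 11-0 110-✓
Round 2: --00✓ --01✓ -00-✓ -10-✓ 0-0-✓ 1-0-✓
Round 3: --0-
PIs = {--0-, 00-0, 01-1, 11-0}

NONE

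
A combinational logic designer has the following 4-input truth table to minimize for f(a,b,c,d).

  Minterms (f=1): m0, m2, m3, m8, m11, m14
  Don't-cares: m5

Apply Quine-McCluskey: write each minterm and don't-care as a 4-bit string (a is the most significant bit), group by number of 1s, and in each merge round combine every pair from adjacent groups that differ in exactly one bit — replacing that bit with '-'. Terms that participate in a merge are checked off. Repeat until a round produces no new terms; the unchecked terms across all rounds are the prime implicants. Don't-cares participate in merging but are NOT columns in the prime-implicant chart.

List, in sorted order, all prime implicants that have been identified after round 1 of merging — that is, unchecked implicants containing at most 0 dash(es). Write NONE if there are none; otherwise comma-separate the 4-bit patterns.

0101, 1110

[col 0] 0000*, 0010*, 0011*, 0101, 1000*, 1011*, 1110
[col 1] -000, -011, 00-0, 001-
Prime implicants: -000, -011, 00-0, 001-, 0101, 1110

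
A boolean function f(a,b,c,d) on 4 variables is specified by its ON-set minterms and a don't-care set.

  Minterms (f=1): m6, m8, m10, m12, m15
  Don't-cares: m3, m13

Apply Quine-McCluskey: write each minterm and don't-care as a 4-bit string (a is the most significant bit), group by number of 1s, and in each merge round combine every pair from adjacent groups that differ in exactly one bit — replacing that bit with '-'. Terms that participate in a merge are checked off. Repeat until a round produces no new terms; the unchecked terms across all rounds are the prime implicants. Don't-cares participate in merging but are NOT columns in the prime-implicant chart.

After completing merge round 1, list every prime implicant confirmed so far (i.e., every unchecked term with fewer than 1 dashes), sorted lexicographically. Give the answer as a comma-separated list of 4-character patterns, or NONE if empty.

0011, 0110

Round 0: 0011 0110 1000✓ 1010✓ 1100✓ 1101✓ 1111✓
Round 1: 1-00 10-0 11-1 110-
PIs = {0011, 0110, 1-00, 10-0, 11-1, 110-}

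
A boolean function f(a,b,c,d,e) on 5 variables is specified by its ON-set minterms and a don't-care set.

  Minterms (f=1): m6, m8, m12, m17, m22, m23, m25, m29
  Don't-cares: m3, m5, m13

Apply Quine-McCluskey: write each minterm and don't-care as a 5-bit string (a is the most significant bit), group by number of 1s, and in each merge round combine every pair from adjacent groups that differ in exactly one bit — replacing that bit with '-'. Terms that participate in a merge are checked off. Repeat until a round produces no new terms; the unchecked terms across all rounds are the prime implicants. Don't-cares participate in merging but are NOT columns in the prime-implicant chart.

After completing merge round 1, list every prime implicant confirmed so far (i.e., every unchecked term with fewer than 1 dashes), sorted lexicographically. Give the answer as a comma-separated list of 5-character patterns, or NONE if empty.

00011

size-2^0 implicants → 00011  00101(✓)  00110(✓)  01000(✓)  01100(✓)  01101(✓)  10001(✓)  10110(✓)  10111(✓)  11001(✓)  11101(✓)
size-2^1 implicants → -0110  -1101  0-101  01-00  0110-  1-001  1011-  11-01
Unchecked terms (primes): -0110, -1101, 0-101, 00011, 01-00, 0110-, 1-001, 1011-, 11-01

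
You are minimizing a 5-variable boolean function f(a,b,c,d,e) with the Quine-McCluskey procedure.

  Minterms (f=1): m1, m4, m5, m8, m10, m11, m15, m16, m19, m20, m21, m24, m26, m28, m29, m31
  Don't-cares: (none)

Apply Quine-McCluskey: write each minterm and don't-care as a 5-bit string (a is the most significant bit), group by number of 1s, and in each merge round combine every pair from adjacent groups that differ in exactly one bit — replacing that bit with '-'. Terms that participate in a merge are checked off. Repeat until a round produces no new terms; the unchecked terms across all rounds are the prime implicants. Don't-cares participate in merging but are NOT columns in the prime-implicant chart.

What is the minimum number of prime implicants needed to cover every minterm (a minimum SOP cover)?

7

size-2^0 implicants → 00001(✓)  00100(✓)  00101(✓)  01000(✓)  01010(✓)  01011(✓)  01111(✓)  10000(✓)  10011  10100(✓)  10101(✓)  11000(✓)  11010(✓)  11100(✓)  11101(✓)  11111(✓)
size-2^1 implicants → -0100(✓)  -0101(✓)  -1000(✓)  -1010(✓)  -1111  00-01  0010-(✓)  01-11  010-0(✓)  0101-  1-000(✓)  1-100(✓)  1-101(✓)  10-00(✓)  1010-(✓)  11-00(✓)  110-0(✓)  111-1  1110-(✓)
size-2^2 implicants → -010-  -10-0  1--00  1-10-
Unchecked terms (primes): -010-, -10-0, -1111, 00-01, 01-11, 0101-, 1--00, 1-10-, 10011, 111-1
Minterm coverage:
  m1 ⊆ 00-01 [E]
  m4 ⊆ -010- [E]
  m5 ⊆ -010-,00-01
  m8 ⊆ -10-0 [E]
  m10 ⊆ -10-0,0101-
  m11 ⊆ 01-11,0101-
  m15 ⊆ -1111,01-11
  m16 ⊆ 1--00 [E]
  m19 ⊆ 10011 [E]
  m20 ⊆ -010-,1--00,1-10-
  m21 ⊆ -010-,1-10-
  m24 ⊆ -10-0,1--00
  m26 ⊆ -10-0 [E]
  m28 ⊆ 1--00,1-10-
  m29 ⊆ 1-10-,111-1
  m31 ⊆ -1111,111-1
E = {-010-, -10-0, 00-01, 1--00, 10011}
Petrick residual → 01-11, 111-1
Cover = b'cd' + bc'e' + a'b'd'e + a'bde + ad'e' + ab'c'de + abce  |cover|=7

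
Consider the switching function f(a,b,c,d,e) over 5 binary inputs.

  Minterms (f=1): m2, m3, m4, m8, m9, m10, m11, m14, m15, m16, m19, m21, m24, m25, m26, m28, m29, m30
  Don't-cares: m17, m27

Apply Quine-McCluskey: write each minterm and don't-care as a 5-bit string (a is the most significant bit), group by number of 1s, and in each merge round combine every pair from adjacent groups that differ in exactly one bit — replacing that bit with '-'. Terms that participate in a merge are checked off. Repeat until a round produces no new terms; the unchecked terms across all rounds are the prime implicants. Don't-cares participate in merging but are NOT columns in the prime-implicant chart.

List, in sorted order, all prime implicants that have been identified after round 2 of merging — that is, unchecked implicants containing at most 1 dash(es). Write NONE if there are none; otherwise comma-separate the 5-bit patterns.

size-2^0 implicants → 00010(✓)  00011(✓)  00100  01000(✓)  01001(✓)  01010(✓)  01011(✓)  01110(✓)  01111(✓)  10000(✓)  10001(✓)  10011(✓)  10101(✓)  11000(✓)  11001(✓)  11010(✓)  11011(✓)  11100(✓)  11101(✓)  11110(✓)
size-2^1 implicants → -0011(✓)  -1000(✓)  -1001(✓)  -1010(✓)  -1011(✓)  -1110(✓)  0-010(✓)  0-011(✓)  0001-(✓)  01-10(✓)  01-11(✓)  010-0(✓)  010-1(✓)  0100-(✓)  0101-(✓)  0111-(✓)  1-000(✓)  1-001(✓)  1-011(✓)  1-101(✓)  10-01(✓)  100-1(✓)  1000-(✓)  11-00(✓)  11-01(✓)  11-10(✓)  110-0(✓)  110-1(✓)  1100-(✓)  1101-(✓)  111-0(✓)  1110-(✓)
size-2^2 implicants → --011  -1-10  -10-0(✓)  -10-1(✓)  -100-(✓)  -101-(✓)  0-01-  01-1-  010--(✓)  1--01  1-0-1  1-00-  11--0  11-0-  110--(✓)
size-2^3 implicants → -10--
Unchecked terms (primes): --011, -1-10, -10--, 0-01-, 00100, 01-1-, 1--01, 1-0-1, 1-00-, 11--0, 11-0-

00100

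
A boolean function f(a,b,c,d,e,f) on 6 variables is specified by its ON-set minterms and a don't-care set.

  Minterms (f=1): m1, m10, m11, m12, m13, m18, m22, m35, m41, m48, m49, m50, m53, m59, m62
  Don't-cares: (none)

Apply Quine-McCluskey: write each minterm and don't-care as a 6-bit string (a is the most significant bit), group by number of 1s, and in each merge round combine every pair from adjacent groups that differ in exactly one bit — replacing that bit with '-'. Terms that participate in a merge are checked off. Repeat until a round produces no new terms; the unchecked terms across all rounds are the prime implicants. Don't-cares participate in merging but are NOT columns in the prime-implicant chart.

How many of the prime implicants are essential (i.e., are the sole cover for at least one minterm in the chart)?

Round 0: 000001 001010✓ 001011✓ 001100✓ 001101✓ 010010✓ 010110✓ 100011 101001 110000✓ 110001✓ 110010✓ 110101✓ 111011 111110
Round 1: -10010 00101- 00110- 010-10 110-01 1100-0 11000-
PIs = {-10010, 000001, 00101-, 00110-, 010-10, 100011, 101001, 110-01, 1100-0, 11000-, 111011, 111110}
Coverage chart:
  m1: 000001 ←essential
  m10: 00101- ←essential
  m11: 00101- ←essential
  m12: 00110- ←essential
  m13: 00110- ←essential
  m18: -10010,010-10
  m22: 010-10 ←essential
  m35: 100011 ←essential
  m41: 101001 ←essential
  m48: 1100-0,11000-
  m49: 110-01,11000-
  m50: -10010,1100-0
  m53: 110-01 ←essential
  m59: 111011 ←essential
  m62: 111110 ←essential
Essential: 000001, 00101-, 00110-, 010-10, 100011, 101001, 110-01, 111011, 111110

9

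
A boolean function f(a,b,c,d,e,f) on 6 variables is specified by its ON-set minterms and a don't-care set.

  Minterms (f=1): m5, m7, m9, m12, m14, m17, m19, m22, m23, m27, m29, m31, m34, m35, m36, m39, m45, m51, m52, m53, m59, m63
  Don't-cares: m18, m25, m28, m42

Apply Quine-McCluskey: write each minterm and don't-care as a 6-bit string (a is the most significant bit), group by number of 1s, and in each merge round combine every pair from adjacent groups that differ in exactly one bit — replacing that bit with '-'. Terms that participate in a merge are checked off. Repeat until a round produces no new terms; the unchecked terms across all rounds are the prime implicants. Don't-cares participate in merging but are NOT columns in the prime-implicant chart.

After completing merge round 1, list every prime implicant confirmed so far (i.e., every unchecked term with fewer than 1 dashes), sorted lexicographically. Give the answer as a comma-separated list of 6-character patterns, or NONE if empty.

101101

[col 0] 000101*, 000111*, 001001*, 001100*, 001110*, 010001*, 010010*, 010011*, 010110*, 010111*, 011001*, 011011*, 011100*, 011101*, 011111*, 100010*, 100011*, 100100*, 100111*, 101010*, 101101, 110011*, 110100*, 110101*, 111011*, 111111*
[col 1] -00111, -10011*, -11011*, -11111*, 0-0111, 0-1001, 0-1100, 0001-1, 0011-0, 01-001*, 01-011*, 01-111*, 010-10*, 010-11*, 0100-1*, 01001-*, 01011-*, 011-01*, 011-11*, 0110-1*, 0111-1*, 01110-, 1-0011, 1-0100, 10-010, 100-11, 10001-, 11-011*, 11010-, 111-11*
[col 2] -1-011, -11-11, 01--11, 01-0-1, 010-1-, 011--1
Prime implicants: -00111, -1-011, -11-11, 0-0111, 0-1001, 0-1100, 0001-1, 0011-0, 01--11, 01-0-1, 010-1-, 011--1, 01110-, 1-0011, 1-0100, 10-010, 100-11, 10001-, 101101, 11010-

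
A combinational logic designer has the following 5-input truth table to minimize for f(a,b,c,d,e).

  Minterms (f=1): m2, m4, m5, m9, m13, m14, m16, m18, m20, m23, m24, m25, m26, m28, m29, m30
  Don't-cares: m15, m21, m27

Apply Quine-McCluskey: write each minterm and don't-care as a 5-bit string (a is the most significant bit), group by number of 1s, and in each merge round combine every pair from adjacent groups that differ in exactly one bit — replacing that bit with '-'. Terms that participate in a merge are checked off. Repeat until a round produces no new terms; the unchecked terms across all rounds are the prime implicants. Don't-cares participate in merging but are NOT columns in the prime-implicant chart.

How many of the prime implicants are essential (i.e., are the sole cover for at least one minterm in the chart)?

4

Round 0: 00010✓ 00100✓ 00101✓ 01001✓ 01101✓ 01110✓ 01111✓ 10000✓ 10010✓ 10100✓ 10101✓ 10111✓ 11000✓ 11001✓ 11010✓ 11011✓ 11100✓ 11101✓ 11110✓
Round 1: -0010 -0100✓ -0101✓ -1001✓ -1101✓ -1110 0-101✓ 0010-✓ 01-01✓ 011-1 0111- 1-000✓ 1-010✓ 1-100✓ 1-101✓ 10-00✓ 100-0✓ 101-1 1010-✓ 11-00✓ 11-01✓ 11-10✓ 110-0✓ 110-1✓ 1100-✓ 1101-✓ 111-0✓ 1110-✓
Round 2: --101 -010- -1-01 1--00 1-0-0 1-10- 11--0 11-0- 110--
PIs = {--101, -0010, -010-, -1-01, -1110, 011-1, 0111-, 1--00, 1-0-0, 1-10-, 101-1, 11--0, 11-0-, 110--}
Coverage chart:
  m2: -0010 ←essential
  m4: -010- ←essential
  m5: --101,-010-
  m9: -1-01 ←essential
  m13: --101,-1-01,011-1
  m14: -1110,0111-
  m16: 1--00,1-0-0
  m18: -0010,1-0-0
  m20: -010-,1--00,1-10-
  m23: 101-1 ←essential
  m24: 1--00,1-0-0,11--0,11-0-,110--
  m25: -1-01,11-0-,110--
  m26: 1-0-0,11--0,110--
  m28: 1--00,1-10-,11--0,11-0-
  m29: --101,-1-01,1-10-,11-0-
  m30: -1110,11--0
Essential: -0010, -010-, -1-01, 101-1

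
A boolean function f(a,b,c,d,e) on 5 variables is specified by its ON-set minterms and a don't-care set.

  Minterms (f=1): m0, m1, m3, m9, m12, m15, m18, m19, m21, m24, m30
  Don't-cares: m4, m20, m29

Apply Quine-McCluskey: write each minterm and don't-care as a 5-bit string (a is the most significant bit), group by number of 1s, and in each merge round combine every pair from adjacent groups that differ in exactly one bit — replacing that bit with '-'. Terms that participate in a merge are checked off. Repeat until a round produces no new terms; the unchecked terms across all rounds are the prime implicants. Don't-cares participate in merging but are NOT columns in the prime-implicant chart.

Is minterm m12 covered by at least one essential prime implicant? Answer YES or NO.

YES

size-2^0 implicants → 00000(✓)  00001(✓)  00011(✓)  00100(✓)  01001(✓)  01100(✓)  01111  10010(✓)  10011(✓)  10100(✓)  10101(✓)  11000  11101(✓)  11110
size-2^1 implicants → -0011  -0100  0-001  0-100  00-00  000-1  0000-  1-101  1001-  1010-
Unchecked terms (primes): -0011, -0100, 0-001, 0-100, 00-00, 000-1, 0000-, 01111, 1-101, 1001-, 1010-, 11000, 11110
Minterm coverage:
  m0 ⊆ 00-00,0000-
  m1 ⊆ 0-001,000-1,0000-
  m3 ⊆ -0011,000-1
  m9 ⊆ 0-001 [E]
  m12 ⊆ 0-100 [E]
  m15 ⊆ 01111 [E]
  m18 ⊆ 1001- [E]
  m19 ⊆ -0011,1001-
  m21 ⊆ 1-101,1010-
  m24 ⊆ 11000 [E]
  m30 ⊆ 11110 [E]
E = {0-001, 0-100, 01111, 1001-, 11000, 11110}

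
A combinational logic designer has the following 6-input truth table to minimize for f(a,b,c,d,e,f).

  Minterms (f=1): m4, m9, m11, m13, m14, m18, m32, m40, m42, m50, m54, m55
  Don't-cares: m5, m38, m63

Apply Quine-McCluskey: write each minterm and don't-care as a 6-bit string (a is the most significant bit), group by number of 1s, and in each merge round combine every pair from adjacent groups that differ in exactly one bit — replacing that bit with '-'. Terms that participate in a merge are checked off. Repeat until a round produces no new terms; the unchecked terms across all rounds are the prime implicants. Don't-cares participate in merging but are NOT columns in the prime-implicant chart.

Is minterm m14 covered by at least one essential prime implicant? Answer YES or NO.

YES

Round 0: 000100✓ 000101✓ 001001✓ 001011✓ 001101✓ 001110 010010✓ 100000✓ 100110✓ 101000✓ 101010✓ 110010✓ 110110✓ 110111✓ 111111✓
Round 1: -10010 00-101 00010- 001-01 0010-1 1-0110 10-000 1010-0 11-111 110-10 11011-
PIs = {-10010, 00-101, 00010-, 001-01, 0010-1, 001110, 1-0110, 10-000, 1010-0, 11-111, 110-10, 11011-}
Coverage chart:
  m4: 00010- ←essential
  m9: 001-01,0010-1
  m11: 0010-1 ←essential
  m13: 00-101,001-01
  m14: 001110 ←essential
  m18: -10010 ←essential
  m32: 10-000 ←essential
  m40: 10-000,1010-0
  m42: 1010-0 ←essential
  m50: -10010,110-10
  m54: 1-0110,110-10,11011-
  m55: 11-111,11011-
Essential: -10010, 00010-, 0010-1, 001110, 10-000, 1010-0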